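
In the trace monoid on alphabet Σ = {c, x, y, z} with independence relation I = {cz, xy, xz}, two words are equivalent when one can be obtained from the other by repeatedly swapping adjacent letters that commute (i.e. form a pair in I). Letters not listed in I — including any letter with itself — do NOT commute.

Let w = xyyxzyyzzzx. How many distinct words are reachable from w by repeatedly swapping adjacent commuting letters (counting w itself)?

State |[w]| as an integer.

165

drop 0:x onto floor
drop 1:y onto floor
drop 2:y onto {1:y}
drop 3:x onto {0:x}
drop 4:z onto {2:y}
drop 5:y onto {4:z}
drop 6:y onto {5:y}
drop 7:z onto {6:y}
drop 8:z onto {7:z}
drop 9:z onto {8:z}
drop 10:x onto {3:x}
ground layer = {0:x, 1:y}
drop-orders for the pieces not yet dropped (sum over which currently-grounded one goes next):
  1 to go: {9} 1  {10} 1
  2 to go: {3,10} 1  {8,9} 1  {9,10} 2
  3 to go: {0,3,10} 1  {3,9,10} 3  {7,8,9} 1  {8,9,10} 3
  4 to go: {0,3,9,10} 4  {3,8,9,10} 6  {6,7,8,9} 1  {7,8,9,10} 4
  5 to go: {0,3,8,9,10} 10  {3,7,8,9,10} 10  {5,6,7,8,9} 1  {6,7,8,9,10} 5
  6 to go: {0,3,7,8,9,10} 20  {3,6,7,8,9,10} 15  {4,5,6,7,8,9} 1  {5,6,7,8,9,10} 6
  7 to go: {0,3,6,7,8,9,10} 35  {2,4,5,6,7,8,9} 1  {3,5,6,7,8,9,10} 21  {4,5,6,7,8,9,10} 7
  8 to go: {0,3,5,6,7,8,9,10} 56  {1,2,4,5,6,7,8,9} 1  {2,4,5,6,7,8,9,10} 8  {3,4,5,6,7,8,9,10} 28
  9 to go: {0,3,4,5,6,7,8,9,10} 84  {1,2,4,5,6,7,8,9,10} 9  {2,3,4,5,6,7,8,9,10} 36
  if 0:x drops first: 45 orders
  if 1:y drops first: 120 orders
heap linearizations: 165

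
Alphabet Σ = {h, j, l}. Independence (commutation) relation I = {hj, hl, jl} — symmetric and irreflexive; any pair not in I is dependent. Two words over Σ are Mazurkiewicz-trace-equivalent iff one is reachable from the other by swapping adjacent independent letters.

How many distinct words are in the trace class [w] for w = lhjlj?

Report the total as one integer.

30

0(l) covers ∅
1(h) covers ∅
2(j) covers ∅
3(l) covers 0:l
4(j) covers 2:j
floor of heap: 0:l, 1:h, 2:j
completions by unplaced set U, small U first (add the entries for U minus each lowest piece of U):
  |U|=1: {1}:1  {3}:1  {4}:1
  |U|=2: {0,3}:1  {1,3}:2  {1,4}:2  {2,4}:1  {3,4}:2
  |U|=3: {0,1,3}:3  {0,3,4}:3  {1,2,4}:3  {1,3,4}:6  {2,3,4}:3
  start at 0(l): 12
  start at 1(h): 6
  start at 2(j): 12
sum over floor = 30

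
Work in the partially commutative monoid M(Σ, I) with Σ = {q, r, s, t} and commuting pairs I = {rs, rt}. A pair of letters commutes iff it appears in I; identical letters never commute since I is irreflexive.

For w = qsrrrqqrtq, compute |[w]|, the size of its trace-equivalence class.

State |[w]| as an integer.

8

drop 0:q onto floor
drop 1:s onto {0:q}
drop 2:r onto {0:q}
drop 3:r onto {2:r}
drop 4:r onto {3:r}
drop 5:q onto {1:s, 4:r}
drop 6:q onto {5:q}
drop 7:r onto {6:q}
drop 8:t onto {6:q}
drop 9:q onto {7:r, 8:t}
ground layer = {0:q}
drop-orders for the pieces not yet dropped (sum over which currently-grounded one goes next):
  1 to go: {9} 1
  2 to go: {7,9} 1  {8,9} 1
  3 to go: {7,8,9} 2
  4 to go: {6,7,8,9} 2
  5 to go: {5,6,7,8,9} 2
  6 to go: {1,5,6,7,8,9} 2  {4,5,6,7,8,9} 2
  7 to go: {1,4,5,6,7,8,9} 4  {3,4,5,6,7,8,9} 2
  8 to go: {1,3,4,5,6,7,8,9} 6  {2,3,4,5,6,7,8,9} 2
  if 0:q drops first: 8 orders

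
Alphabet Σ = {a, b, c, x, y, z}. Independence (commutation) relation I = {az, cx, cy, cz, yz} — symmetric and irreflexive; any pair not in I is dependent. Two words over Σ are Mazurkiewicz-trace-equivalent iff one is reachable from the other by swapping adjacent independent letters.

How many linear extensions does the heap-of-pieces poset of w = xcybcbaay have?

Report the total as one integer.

3

0(x) covers ∅
1(c) covers ∅
2(y) covers 0:x
3(b) covers 1:c, 2:y
4(c) covers 3:b
5(b) covers 4:c
6(a) covers 5:b
7(a) covers 6:a
8(y) covers 7:a
floor of heap: 0:x, 1:c
completions by unplaced set U, small U first (add the entries for U minus each lowest piece of U):
  |U|=1: {8}:1
  |U|=2: {7,8}:1
  |U|=3: {6,7,8}:1
  |U|=4: {5,6,7,8}:1
  |U|=5: {4,5,6,7,8}:1
  |U|=6: {3,4,5,6,7,8}:1
  |U|=7: {1,3,4,5,6,7,8}:1  {2,3,4,5,6,7,8}:1
  start at 0(x): 2
  start at 1(c): 1
sum over floor = 3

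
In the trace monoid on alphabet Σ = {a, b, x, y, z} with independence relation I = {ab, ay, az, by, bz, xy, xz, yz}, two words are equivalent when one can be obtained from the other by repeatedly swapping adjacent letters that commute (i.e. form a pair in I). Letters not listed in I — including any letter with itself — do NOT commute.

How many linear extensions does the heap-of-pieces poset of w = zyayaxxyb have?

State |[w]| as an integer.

piece 0:z — minimal
piece 1:y — minimal
piece 2:a — minimal
piece 3:y rests on {1:y}
piece 4:a rests on {2:a}
piece 5:x rests on {4:a}
piece 6:x rests on {5:x}
piece 7:y rests on {3:y}
piece 8:b rests on {6:x}
minimal pieces: {0:z, 1:y, 2:a}
ways to finish when only these pieces remain (= sum over removing one remaining piece with nothing left below it):
  1 left: {0}→1  {7}→1  {8}→1
  2 left: {0,7}→2  {0,8}→2  {3,7}→1  {6,8}→1  {7,8}→2
  3 left: {0,3,7}→3  {0,6,8}→3  {0,7,8}→6  {1,3,7}→1  {3,7,8}→3  {5,6,8}→1  {6,7,8}→3
  4 left: {0,1,3,7}→4  {0,3,7,8}→12  {0,5,6,8}→4  {0,6,7,8}→12  {1,3,7,8}→4  {3,6,7,8}→6  {4,5,6,8}→1  {5,6,7,8}→4
  5 left: {0,1,3,7,8}→20  {0,3,6,7,8}→30  {0,4,5,6,8}→5  {0,5,6,7,8}→20  {1,3,6,7,8}→10  {2,4,5,6,8}→1  {3,5,6,7,8}→10  {4,5,6,7,8}→5
  6 left: {0,1,3,6,7,8}→60  {0,2,4,5,6,8}→6  {0,3,5,6,7,8}→60  {0,4,5,6,7,8}→30  {1,3,5,6,7,8}→20  {2,4,5,6,7,8}→6  {3,4,5,6,7,8}→15
  7 left: {0,1,3,5,6,7,8}→140  {0,2,4,5,6,7,8}→42  {0,3,4,5,6,7,8}→105  {1,3,4,5,6,7,8}→35  {2,3,4,5,6,7,8}→21
  placing 0:z first → 56 extensions
  placing 1:y first → 168 extensions
  placing 2:a first → 280 extensions
total linear extensions = 504

504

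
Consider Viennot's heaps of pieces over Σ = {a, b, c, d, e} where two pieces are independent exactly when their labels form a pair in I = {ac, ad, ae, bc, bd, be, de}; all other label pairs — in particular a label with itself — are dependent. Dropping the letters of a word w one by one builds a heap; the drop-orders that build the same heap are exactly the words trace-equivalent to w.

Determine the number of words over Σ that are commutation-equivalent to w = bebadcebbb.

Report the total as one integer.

0(b) covers ∅
1(e) covers ∅
2(b) covers 0:b
3(a) covers 2:b
4(d) covers ∅
5(c) covers 1:e, 4:d
6(e) covers 5:c
7(b) covers 3:a
8(b) covers 7:b
9(b) covers 8:b
floor of heap: 0:b, 1:e, 4:d
completions by unplaced set U, small U first (add the entries for U minus each lowest piece of U):
  |U|=1: {6}:1  {9}:1
  |U|=2: {5,6}:1  {6,9}:2  {8,9}:1
  |U|=3: {1,5,6}:1  {4,5,6}:1  {5,6,9}:3  {6,8,9}:3  {7,8,9}:1
  |U|=4: {1,4,5,6}:2  {1,5,6,9}:4  {3,7,8,9}:1  {4,5,6,9}:4  {5,6,8,9}:6  {6,7,8,9}:4
  |U|=5: {1,4,5,6,9}:10  {1,5,6,8,9}:10  {2,3,7,8,9}:1  {3,6,7,8,9}:5  {4,5,6,8,9}:10  {5,6,7,8,9}:10
  |U|=6: {0,2,3,7,8,9}:1  {1,4,5,6,8,9}:30  {1,5,6,7,8,9}:20  {2,3,6,7,8,9}:6  {3,5,6,7,8,9}:15  {4,5,6,7,8,9}:20
  |U|=7: {0,2,3,6,7,8,9}:7  {1,3,5,6,7,8,9}:35  {1,4,5,6,7,8,9}:70  {2,3,5,6,7,8,9}:21  {3,4,5,6,7,8,9}:35
  |U|=8: {0,2,3,5,6,7,8,9}:28  {1,2,3,5,6,7,8,9}:56  {1,3,4,5,6,7,8,9}:140  {2,3,4,5,6,7,8,9}:56
  start at 0(b): 252
  start at 1(e): 84
  start at 4(d): 84
sum over floor = 420

420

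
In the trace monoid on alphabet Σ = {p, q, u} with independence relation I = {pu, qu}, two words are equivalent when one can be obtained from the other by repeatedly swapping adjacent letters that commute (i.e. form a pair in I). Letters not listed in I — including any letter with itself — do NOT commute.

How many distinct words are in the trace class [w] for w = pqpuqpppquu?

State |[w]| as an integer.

piece 0:p — minimal
piece 1:q rests on {0:p}
piece 2:p rests on {1:q}
piece 3:u — minimal
piece 4:q rests on {2:p}
piece 5:p rests on {4:q}
piece 6:p rests on {5:p}
piece 7:p rests on {6:p}
piece 8:q rests on {7:p}
piece 9:u rests on {3:u}
piece 10:u rests on {9:u}
minimal pieces: {0:p, 3:u}
ways to finish when only these pieces remain (= sum over removing one remaining piece with nothing left below it):
  1 left: {8}→1  {10}→1
  2 left: {7,8}→1  {8,10}→2  {9,10}→1
  3 left: {3,9,10}→1  {6,7,8}→1  {7,8,10}→3  {8,9,10}→3
  4 left: {3,8,9,10}→4  {5,6,7,8}→1  {6,7,8,10}→4  {7,8,9,10}→6
  5 left: {3,7,8,9,10}→10  {4,5,6,7,8}→1  {5,6,7,8,10}→5  {6,7,8,9,10}→10
  6 left: {2,4,5,6,7,8}→1  {3,6,7,8,9,10}→20  {4,5,6,7,8,10}→6  {5,6,7,8,9,10}→15
  7 left: {1,2,4,5,6,7,8}→1  {2,4,5,6,7,8,10}→7  {3,5,6,7,8,9,10}→35  {4,5,6,7,8,9,10}→21
  8 left: {0,1,2,4,5,6,7,8}→1  {1,2,4,5,6,7,8,10}→8  {2,4,5,6,7,8,9,10}→28  {3,4,5,6,7,8,9,10}→56
  9 left: {0,1,2,4,5,6,7,8,10}→9  {1,2,4,5,6,7,8,9,10}→36  {2,3,4,5,6,7,8,9,10}→84
  placing 0:p first → 120 extensions
  placing 3:u first → 45 extensions
total linear extensions = 165

165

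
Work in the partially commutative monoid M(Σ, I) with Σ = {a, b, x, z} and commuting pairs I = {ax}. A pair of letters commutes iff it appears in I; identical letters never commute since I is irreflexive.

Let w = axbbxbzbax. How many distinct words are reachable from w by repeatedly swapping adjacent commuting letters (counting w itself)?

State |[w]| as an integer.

4

0(a) covers ∅
1(x) covers ∅
2(b) covers 0:a, 1:x
3(b) covers 2:b
4(x) covers 3:b
5(b) covers 4:x
6(z) covers 5:b
7(b) covers 6:z
8(a) covers 7:b
9(x) covers 7:b
floor of heap: 0:a, 1:x
completions by unplaced set U, small U first (add the entries for U minus each lowest piece of U):
  |U|=1: {8}:1  {9}:1
  |U|=2: {8,9}:2
  |U|=3: {7,8,9}:2
  |U|=4: {6,7,8,9}:2
  |U|=5: {5,6,7,8,9}:2
  |U|=6: {4,5,6,7,8,9}:2
  |U|=7: {3,4,5,6,7,8,9}:2
  |U|=8: {2,3,4,5,6,7,8,9}:2
  start at 0(a): 2
  start at 1(x): 2
sum over floor = 4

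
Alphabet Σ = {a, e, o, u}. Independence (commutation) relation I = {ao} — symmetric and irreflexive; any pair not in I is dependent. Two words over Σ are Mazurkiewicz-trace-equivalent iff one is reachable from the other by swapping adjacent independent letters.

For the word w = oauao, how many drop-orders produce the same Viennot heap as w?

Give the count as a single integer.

drop 0:o onto floor
drop 1:a onto floor
drop 2:u onto {0:o, 1:a}
drop 3:a onto {2:u}
drop 4:o onto {2:u}
ground layer = {0:o, 1:a}
drop-orders for the pieces not yet dropped (sum over which currently-grounded one goes next):
  1 to go: {3} 1  {4} 1
  2 to go: {3,4} 2
  3 to go: {2,3,4} 2
  if 0:o drops first: 2 orders
  if 1:a drops first: 2 orders
heap linearizations: 4

4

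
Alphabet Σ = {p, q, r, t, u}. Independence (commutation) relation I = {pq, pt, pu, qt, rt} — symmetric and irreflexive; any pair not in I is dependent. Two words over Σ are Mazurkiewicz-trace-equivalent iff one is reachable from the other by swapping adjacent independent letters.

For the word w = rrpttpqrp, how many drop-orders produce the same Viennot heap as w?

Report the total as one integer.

108

0(r) covers ∅
1(r) covers 0:r
2(p) covers 1:r
3(t) covers ∅
4(t) covers 3:t
5(p) covers 2:p
6(q) covers 1:r
7(r) covers 5:p, 6:q
8(p) covers 7:r
floor of heap: 0:r, 3:t
completions by unplaced set U, small U first (add the entries for U minus each lowest piece of U):
  |U|=1: {4}:1  {8}:1
  |U|=2: {3,4}:1  {4,8}:2  {7,8}:1
  |U|=3: {3,4,8}:3  {4,7,8}:3  {5,7,8}:1  {6,7,8}:1
  |U|=4: {2,5,7,8}:1  {3,4,7,8}:6  {4,5,7,8}:4  {4,6,7,8}:4  {5,6,7,8}:2
  |U|=5: {2,4,5,7,8}:5  {2,5,6,7,8}:3  {3,4,5,7,8}:10  {3,4,6,7,8}:10  {4,5,6,7,8}:10
  |U|=6: {1,2,5,6,7,8}:3  {2,3,4,5,7,8}:15  {2,4,5,6,7,8}:18  {3,4,5,6,7,8}:30
  |U|=7: {0,1,2,5,6,7,8}:3  {1,2,4,5,6,7,8}:21  {2,3,4,5,6,7,8}:63
  start at 0(r): 84
  start at 3(t): 24
sum over floor = 108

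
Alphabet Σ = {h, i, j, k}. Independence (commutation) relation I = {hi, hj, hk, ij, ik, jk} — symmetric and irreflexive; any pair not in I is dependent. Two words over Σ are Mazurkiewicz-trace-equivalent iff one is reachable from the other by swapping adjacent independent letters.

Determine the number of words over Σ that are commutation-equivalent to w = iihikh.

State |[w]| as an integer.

60

piece 0:i — minimal
piece 1:i rests on {0:i}
piece 2:h — minimal
piece 3:i rests on {1:i}
piece 4:k — minimal
piece 5:h rests on {2:h}
minimal pieces: {0:i, 2:h, 4:k}
ways to finish when only these pieces remain (= sum over removing one remaining piece with nothing left below it):
  1 left: {3}→1  {4}→1  {5}→1
  2 left: {1,3}→1  {2,5}→1  {3,4}→2  {3,5}→2  {4,5}→2
  3 left: {0,1,3}→1  {1,3,4}→3  {1,3,5}→3  {2,3,5}→3  {2,4,5}→3  {3,4,5}→6
  4 left: {0,1,3,4}→4  {0,1,3,5}→4  {1,2,3,5}→6  {1,3,4,5}→12  {2,3,4,5}→12
  placing 0:i first → 30 extensions
  placing 2:h first → 20 extensions
  placing 4:k first → 10 extensions
total linear extensions = 60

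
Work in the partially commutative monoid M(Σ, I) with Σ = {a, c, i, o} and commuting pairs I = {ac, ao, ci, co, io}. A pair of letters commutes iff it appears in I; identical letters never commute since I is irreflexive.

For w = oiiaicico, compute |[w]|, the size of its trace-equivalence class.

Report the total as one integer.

0(o) covers ∅
1(i) covers ∅
2(i) covers 1:i
3(a) covers 2:i
4(i) covers 3:a
5(c) covers ∅
6(i) covers 4:i
7(c) covers 5:c
8(o) covers 0:o
floor of heap: 0:o, 1:i, 5:c
completions by unplaced set U, small U first (add the entries for U minus each lowest piece of U):
  |U|=1: {6}:1  {7}:1  {8}:1
  |U|=2: {0,8}:1  {4,6}:1  {5,7}:1  {6,7}:2  {6,8}:2  {7,8}:2
  |U|=3: {0,6,8}:3  {0,7,8}:3  {3,4,6}:1  {4,6,7}:3  {4,6,8}:3  {5,6,7}:3  {5,7,8}:3  {6,7,8}:6
  |U|=4: {0,4,6,8}:6  {0,5,7,8}:6  {0,6,7,8}:12  {2,3,4,6}:1  {3,4,6,7}:4  {3,4,6,8}:4  {4,5,6,7}:6  {4,6,7,8}:12  {5,6,7,8}:12
  |U|=5: {0,3,4,6,8}:10  {0,4,6,7,8}:30  {0,5,6,7,8}:30  {1,2,3,4,6}:1  {2,3,4,6,7}:5  {2,3,4,6,8}:5  {3,4,5,6,7}:10  {3,4,6,7,8}:20  {4,5,6,7,8}:30
  |U|=6: {0,2,3,4,6,8}:15  {0,3,4,6,7,8}:60  {0,4,5,6,7,8}:90  {1,2,3,4,6,7}:6  {1,2,3,4,6,8}:6  {2,3,4,5,6,7}:15  {2,3,4,6,7,8}:30  {3,4,5,6,7,8}:60
  |U|=7: {0,1,2,3,4,6,8}:21  {0,2,3,4,6,7,8}:105  {0,3,4,5,6,7,8}:210  {1,2,3,4,5,6,7}:21  {1,2,3,4,6,7,8}:42  {2,3,4,5,6,7,8}:105
  start at 0(o): 168
  start at 1(i): 420
  start at 5(c): 168
sum over floor = 756

756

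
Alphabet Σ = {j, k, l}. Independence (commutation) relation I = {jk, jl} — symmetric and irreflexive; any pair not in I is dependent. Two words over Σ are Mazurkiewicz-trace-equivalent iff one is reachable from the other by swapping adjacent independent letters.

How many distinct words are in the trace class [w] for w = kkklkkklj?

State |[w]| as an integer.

#0=k has no predecessor
#1=k depends on [0:k]
#2=k depends on [1:k]
#3=l depends on [2:k]
#4=k depends on [3:l]
#5=k depends on [4:k]
#6=k depends on [5:k]
#7=l depends on [6:k]
#8=j has no predecessor
sources: [0:k, 8:j]
N(rest) = Σ N(rest − s) over sources s of rest; N(one piece) = 1:
  size 1 → [7]=1  [8]=1
  size 2 → [6,7]=1  [7,8]=2
  size 3 → [5,6,7]=1  [6,7,8]=3
  size 4 → [4,5,6,7]=1  [5,6,7,8]=4
  size 5 → [3,4,5,6,7]=1  [4,5,6,7,8]=5
  size 6 → [2,3,4,5,6,7]=1  [3,4,5,6,7,8]=6
  size 7 → [1,2,3,4,5,6,7]=1  [2,3,4,5,6,7,8]=7
  first=0(k) contributes 8
  first=8(j) contributes 1
|[w]| = 9

9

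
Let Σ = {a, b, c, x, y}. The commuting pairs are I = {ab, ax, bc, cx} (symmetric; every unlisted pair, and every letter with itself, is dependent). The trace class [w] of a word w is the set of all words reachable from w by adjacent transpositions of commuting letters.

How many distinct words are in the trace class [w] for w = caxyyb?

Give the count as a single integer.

3

drop 0:c onto floor
drop 1:a onto {0:c}
drop 2:x onto floor
drop 3:y onto {1:a, 2:x}
drop 4:y onto {3:y}
drop 5:b onto {4:y}
ground layer = {0:c, 2:x}
drop-orders for the pieces not yet dropped (sum over which currently-grounded one goes next):
  1 to go: {5} 1
  2 to go: {4,5} 1
  3 to go: {3,4,5} 1
  4 to go: {1,3,4,5} 1  {2,3,4,5} 1
  if 0:c drops first: 2 orders
  if 2:x drops first: 1 orders
heap linearizations: 3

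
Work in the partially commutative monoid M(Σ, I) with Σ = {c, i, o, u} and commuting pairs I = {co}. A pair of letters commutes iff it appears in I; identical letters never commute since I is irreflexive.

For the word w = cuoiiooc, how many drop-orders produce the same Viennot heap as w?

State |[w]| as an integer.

3

drop 0:c onto floor
drop 1:u onto {0:c}
drop 2:o onto {1:u}
drop 3:i onto {2:o}
drop 4:i onto {3:i}
drop 5:o onto {4:i}
drop 6:o onto {5:o}
drop 7:c onto {4:i}
ground layer = {0:c}
drop-orders for the pieces not yet dropped (sum over which currently-grounded one goes next):
  1 to go: {6} 1  {7} 1
  2 to go: {5,6} 1  {6,7} 2
  3 to go: {5,6,7} 3
  4 to go: {4,5,6,7} 3
  5 to go: {3,4,5,6,7} 3
  6 to go: {2,3,4,5,6,7} 3
  if 0:c drops first: 3 orders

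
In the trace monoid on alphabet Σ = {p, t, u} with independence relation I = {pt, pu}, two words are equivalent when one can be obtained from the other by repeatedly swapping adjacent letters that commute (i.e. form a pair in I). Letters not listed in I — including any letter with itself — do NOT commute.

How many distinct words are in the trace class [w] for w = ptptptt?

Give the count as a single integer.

piece 0:p — minimal
piece 1:t — minimal
piece 2:p rests on {0:p}
piece 3:t rests on {1:t}
piece 4:p rests on {2:p}
piece 5:t rests on {3:t}
piece 6:t rests on {5:t}
minimal pieces: {0:p, 1:t}
ways to finish when only these pieces remain (= sum over removing one remaining piece with nothing left below it):
  1 left: {4}→1  {6}→1
  2 left: {2,4}→1  {4,6}→2  {5,6}→1
  3 left: {0,2,4}→1  {2,4,6}→3  {3,5,6}→1  {4,5,6}→3
  4 left: {0,2,4,6}→4  {1,3,5,6}→1  {2,4,5,6}→6  {3,4,5,6}→4
  5 left: {0,2,4,5,6}→10  {1,3,4,5,6}→5  {2,3,4,5,6}→10
  placing 0:p first → 15 extensions
  placing 1:t first → 20 extensions
total linear extensions = 35

35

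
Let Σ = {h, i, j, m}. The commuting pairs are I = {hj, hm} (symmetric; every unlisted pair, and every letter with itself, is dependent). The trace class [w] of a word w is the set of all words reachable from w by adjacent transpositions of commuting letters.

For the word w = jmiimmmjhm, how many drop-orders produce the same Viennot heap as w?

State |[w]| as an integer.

6

drop 0:j onto floor
drop 1:m onto {0:j}
drop 2:i onto {1:m}
drop 3:i onto {2:i}
drop 4:m onto {3:i}
drop 5:m onto {4:m}
drop 6:m onto {5:m}
drop 7:j onto {6:m}
drop 8:h onto {3:i}
drop 9:m onto {7:j}
ground layer = {0:j}
drop-orders for the pieces not yet dropped (sum over which currently-grounded one goes next):
  1 to go: {8} 1  {9} 1
  2 to go: {7,9} 1  {8,9} 2
  3 to go: {6,7,9} 1  {7,8,9} 3
  4 to go: {5,6,7,9} 1  {6,7,8,9} 4
  5 to go: {4,5,6,7,9} 1  {5,6,7,8,9} 5
  6 to go: {4,5,6,7,8,9} 6
  7 to go: {3,4,5,6,7,8,9} 6
  8 to go: {2,3,4,5,6,7,8,9} 6
  if 0:j drops first: 6 orders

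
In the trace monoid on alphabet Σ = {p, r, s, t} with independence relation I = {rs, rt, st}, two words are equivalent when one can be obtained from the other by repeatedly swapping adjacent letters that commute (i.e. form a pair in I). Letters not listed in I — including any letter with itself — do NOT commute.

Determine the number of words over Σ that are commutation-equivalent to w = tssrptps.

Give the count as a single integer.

12

0(t) covers ∅
1(s) covers ∅
2(s) covers 1:s
3(r) covers ∅
4(p) covers 0:t, 2:s, 3:r
5(t) covers 4:p
6(p) covers 5:t
7(s) covers 6:p
floor of heap: 0:t, 1:s, 3:r
completions by unplaced set U, small U first (add the entries for U minus each lowest piece of U):
  |U|=1: {7}:1
  |U|=2: {6,7}:1
  |U|=3: {5,6,7}:1
  |U|=4: {4,5,6,7}:1
  |U|=5: {0,4,5,6,7}:1  {2,4,5,6,7}:1  {3,4,5,6,7}:1
  |U|=6: {0,2,4,5,6,7}:2  {0,3,4,5,6,7}:2  {1,2,4,5,6,7}:1  {2,3,4,5,6,7}:2
  start at 0(t): 3
  start at 1(s): 6
  start at 3(r): 3
sum over floor = 12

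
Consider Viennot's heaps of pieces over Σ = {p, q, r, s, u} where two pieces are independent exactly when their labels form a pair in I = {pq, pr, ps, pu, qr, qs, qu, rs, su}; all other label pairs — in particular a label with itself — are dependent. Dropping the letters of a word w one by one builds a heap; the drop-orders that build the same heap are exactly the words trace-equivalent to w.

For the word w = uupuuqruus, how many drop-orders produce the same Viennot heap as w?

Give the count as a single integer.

0(u) covers ∅
1(u) covers 0:u
2(p) covers ∅
3(u) covers 1:u
4(u) covers 3:u
5(q) covers ∅
6(r) covers 4:u
7(u) covers 6:r
8(u) covers 7:u
9(s) covers ∅
floor of heap: 0:u, 2:p, 5:q, 9:s
completions by unplaced set U, small U first (add the entries for U minus each lowest piece of U):
  |U|=1: {2}:1  {5}:1  {8}:1  {9}:1
  |U|=2: {2,5}:2  {2,8}:2  {2,9}:2  {5,8}:2  {5,9}:2  {7,8}:1  {8,9}:2
  |U|=3: {2,5,8}:6  {2,5,9}:6  {2,7,8}:3  {2,8,9}:6  {5,7,8}:3  {5,8,9}:6  {6,7,8}:1  {7,8,9}:3
  |U|=4: {2,5,7,8}:12  {2,5,8,9}:24  {2,6,7,8}:4  {2,7,8,9}:12  {4,6,7,8}:1  {5,6,7,8}:4  {5,7,8,9}:12  {6,7,8,9}:4
  |U|=5: {2,4,6,7,8}:5  {2,5,6,7,8}:20  {2,5,7,8,9}:60  {2,6,7,8,9}:20  {3,4,6,7,8}:1  {4,5,6,7,8}:5  {4,6,7,8,9}:5  {5,6,7,8,9}:20
  |U|=6: {1,3,4,6,7,8}:1  {2,3,4,6,7,8}:6  {2,4,5,6,7,8}:30  {2,4,6,7,8,9}:30  {2,5,6,7,8,9}:120  {3,4,5,6,7,8}:6  {3,4,6,7,8,9}:6  {4,5,6,7,8,9}:30
  |U|=7: {0,1,3,4,6,7,8}:1  {1,2,3,4,6,7,8}:7  {1,3,4,5,6,7,8}:7  {1,3,4,6,7,8,9}:7  {2,3,4,5,6,7,8}:42  {2,3,4,6,7,8,9}:42  {2,4,5,6,7,8,9}:210  {3,4,5,6,7,8,9}:42
  |U|=8: {0,1,2,3,4,6,7,8}:8  {0,1,3,4,5,6,7,8}:8  {0,1,3,4,6,7,8,9}:8  {1,2,3,4,5,6,7,8}:56  {1,2,3,4,6,7,8,9}:56  {1,3,4,5,6,7,8,9}:56  {2,3,4,5,6,7,8,9}:336
  start at 0(u): 504
  start at 2(p): 72
  start at 5(q): 72
  start at 9(s): 72
sum over floor = 720

720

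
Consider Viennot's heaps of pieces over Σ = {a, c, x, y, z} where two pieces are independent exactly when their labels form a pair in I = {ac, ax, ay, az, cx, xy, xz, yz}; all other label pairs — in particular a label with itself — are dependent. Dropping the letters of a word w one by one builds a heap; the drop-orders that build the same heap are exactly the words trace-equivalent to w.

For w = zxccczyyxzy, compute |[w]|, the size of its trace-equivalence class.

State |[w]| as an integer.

piece 0:z — minimal
piece 1:x — minimal
piece 2:c rests on {0:z}
piece 3:c rests on {2:c}
piece 4:c rests on {3:c}
piece 5:z rests on {4:c}
piece 6:y rests on {4:c}
piece 7:y rests on {6:y}
piece 8:x rests on {1:x}
piece 9:z rests on {5:z}
piece 10:y rests on {7:y}
minimal pieces: {0:z, 1:x}
ways to finish when only these pieces remain (= sum over removing one remaining piece with nothing left below it):
  1 left: {8}→1  {9}→1  {10}→1
  2 left: {1,8}→1  {5,9}→1  {7,10}→1  {8,9}→2  {8,10}→2  {9,10}→2
  3 left: {1,8,9}→3  {1,8,10}→3  {5,8,9}→3  {5,9,10}→3  {6,7,10}→1  {7,8,10}→3  {7,9,10}→3  {8,9,10}→6
  4 left: {1,5,8,9}→6  {1,7,8,10}→6  {1,8,9,10}→12  {5,7,9,10}→6  {5,8,9,10}→12  {6,7,8,10}→4  {6,7,9,10}→4  {7,8,9,10}→12
  5 left: {1,5,8,9,10}→30  {1,6,7,8,10}→10  {1,7,8,9,10}→30  {5,6,7,9,10}→10  {5,7,8,9,10}→30  {6,7,8,9,10}→20
  6 left: {1,5,7,8,9,10}→90  {1,6,7,8,9,10}→60  {4,5,6,7,9,10}→10  {5,6,7,8,9,10}→60
  7 left: {1,5,6,7,8,9,10}→210  {3,4,5,6,7,9,10}→10  {4,5,6,7,8,9,10}→70
  8 left: {1,4,5,6,7,8,9,10}→280  {2,3,4,5,6,7,9,10}→10  {3,4,5,6,7,8,9,10}→80
  9 left: {0,2,3,4,5,6,7,9,10}→10  {1,3,4,5,6,7,8,9,10}→360  {2,3,4,5,6,7,8,9,10}→90
  placing 0:z first → 450 extensions
  placing 1:x first → 100 extensions
total linear extensions = 550

550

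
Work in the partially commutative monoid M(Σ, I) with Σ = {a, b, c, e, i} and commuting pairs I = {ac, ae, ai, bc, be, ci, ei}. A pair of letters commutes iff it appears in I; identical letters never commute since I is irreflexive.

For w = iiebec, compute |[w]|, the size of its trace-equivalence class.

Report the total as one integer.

20

drop 0:i onto floor
drop 1:i onto {0:i}
drop 2:e onto floor
drop 3:b onto {1:i}
drop 4:e onto {2:e}
drop 5:c onto {4:e}
ground layer = {0:i, 2:e}
drop-orders for the pieces not yet dropped (sum over which currently-grounded one goes next):
  1 to go: {3} 1  {5} 1
  2 to go: {1,3} 1  {3,5} 2  {4,5} 1
  3 to go: {0,1,3} 1  {1,3,5} 3  {2,4,5} 1  {3,4,5} 3
  4 to go: {0,1,3,5} 4  {1,3,4,5} 6  {2,3,4,5} 4
  if 0:i drops first: 10 orders
  if 2:e drops first: 10 orders
heap linearizations: 20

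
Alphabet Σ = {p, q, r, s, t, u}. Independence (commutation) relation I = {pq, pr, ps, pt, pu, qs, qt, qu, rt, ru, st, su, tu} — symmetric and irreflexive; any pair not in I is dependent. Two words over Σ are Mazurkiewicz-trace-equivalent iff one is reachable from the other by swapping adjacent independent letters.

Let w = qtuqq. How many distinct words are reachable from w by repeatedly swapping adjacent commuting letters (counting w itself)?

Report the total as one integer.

20

drop 0:q onto floor
drop 1:t onto floor
drop 2:u onto floor
drop 3:q onto {0:q}
drop 4:q onto {3:q}
ground layer = {0:q, 1:t, 2:u}
drop-orders for the pieces not yet dropped (sum over which currently-grounded one goes next):
  1 to go: {1} 1  {2} 1  {4} 1
  2 to go: {1,2} 2  {1,4} 2  {2,4} 2  {3,4} 1
  3 to go: {0,3,4} 1  {1,2,4} 6  {1,3,4} 3  {2,3,4} 3
  if 0:q drops first: 12 orders
  if 1:t drops first: 4 orders
  if 2:u drops first: 4 orders
heap linearizations: 20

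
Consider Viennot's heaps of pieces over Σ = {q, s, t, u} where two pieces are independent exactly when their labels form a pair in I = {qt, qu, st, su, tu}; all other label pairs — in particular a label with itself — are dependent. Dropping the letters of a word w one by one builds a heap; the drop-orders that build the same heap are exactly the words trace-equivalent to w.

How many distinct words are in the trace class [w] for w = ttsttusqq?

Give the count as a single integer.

630

#0=t has no predecessor
#1=t depends on [0:t]
#2=s has no predecessor
#3=t depends on [1:t]
#4=t depends on [3:t]
#5=u has no predecessor
#6=s depends on [2:s]
#7=q depends on [6:s]
#8=q depends on [7:q]
sources: [0:t, 2:s, 5:u]
N(rest) = Σ N(rest − s) over sources s of rest; N(one piece) = 1:
  size 1 → [4]=1  [5]=1  [8]=1
  size 2 → [3,4]=1  [4,5]=2  [4,8]=2  [5,8]=2  [7,8]=1
  size 3 → [1,3,4]=1  [3,4,5]=3  [3,4,8]=3  [4,5,8]=6  [4,7,8]=3  [5,7,8]=3  [6,7,8]=1
  size 4 → [0,1,3,4]=1  [1,3,4,5]=4  [1,3,4,8]=4  [2,6,7,8]=1  [3,4,5,8]=12  [3,4,7,8]=6  [4,5,7,8]=12  [4,6,7,8]=4  [5,6,7,8]=4
  size 5 → [0,1,3,4,5]=5  [0,1,3,4,8]=5  [1,3,4,5,8]=20  [1,3,4,7,8]=10  [2,4,6,7,8]=5  [2,5,6,7,8]=5  [3,4,5,7,8]=30  [3,4,6,7,8]=10  [4,5,6,7,8]=20
  size 6 → [0,1,3,4,5,8]=30  [0,1,3,4,7,8]=15  [1,3,4,5,7,8]=60  [1,3,4,6,7,8]=20  [2,3,4,6,7,8]=15  [2,4,5,6,7,8]=30  [3,4,5,6,7,8]=60
  size 7 → [0,1,3,4,5,7,8]=105  [0,1,3,4,6,7,8]=35  [1,2,3,4,6,7,8]=35  [1,3,4,5,6,7,8]=140  [2,3,4,5,6,7,8]=105
  first=0(t) contributes 280
  first=2(s) contributes 280
  first=5(u) contributes 70
|[w]| = 630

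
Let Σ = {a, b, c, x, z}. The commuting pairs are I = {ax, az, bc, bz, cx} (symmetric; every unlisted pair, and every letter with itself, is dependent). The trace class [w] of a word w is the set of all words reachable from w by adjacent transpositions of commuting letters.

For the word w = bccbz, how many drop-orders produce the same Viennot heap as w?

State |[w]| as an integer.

#0=b has no predecessor
#1=c has no predecessor
#2=c depends on [1:c]
#3=b depends on [0:b]
#4=z depends on [2:c]
sources: [0:b, 1:c]
N(rest) = Σ N(rest − s) over sources s of rest; N(one piece) = 1:
  size 1 → [3]=1  [4]=1
  size 2 → [0,3]=1  [2,4]=1  [3,4]=2
  size 3 → [0,3,4]=3  [1,2,4]=1  [2,3,4]=3
  first=0(b) contributes 4
  first=1(c) contributes 6
|[w]| = 10

10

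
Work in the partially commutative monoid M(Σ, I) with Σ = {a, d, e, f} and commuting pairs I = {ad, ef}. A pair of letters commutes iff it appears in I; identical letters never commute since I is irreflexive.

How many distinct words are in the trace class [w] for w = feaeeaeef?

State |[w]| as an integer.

piece 0:f — minimal
piece 1:e — minimal
piece 2:a rests on {0:f, 1:e}
piece 3:e rests on {2:a}
piece 4:e rests on {3:e}
piece 5:a rests on {4:e}
piece 6:e rests on {5:a}
piece 7:e rests on {6:e}
piece 8:f rests on {5:a}
minimal pieces: {0:f, 1:e}
ways to finish when only these pieces remain (= sum over removing one remaining piece with nothing left below it):
  1 left: {7}→1  {8}→1
  2 left: {6,7}→1  {7,8}→2
  3 left: {6,7,8}→3
  4 left: {5,6,7,8}→3
  5 left: {4,5,6,7,8}→3
  6 left: {3,4,5,6,7,8}→3
  7 left: {2,3,4,5,6,7,8}→3
  placing 0:f first → 3 extensions
  placing 1:e first → 3 extensions
total linear extensions = 6

6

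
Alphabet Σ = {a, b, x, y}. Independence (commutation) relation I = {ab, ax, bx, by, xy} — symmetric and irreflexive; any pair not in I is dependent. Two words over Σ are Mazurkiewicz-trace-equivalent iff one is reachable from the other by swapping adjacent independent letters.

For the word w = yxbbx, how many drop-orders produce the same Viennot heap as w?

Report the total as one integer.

30

0(y) covers ∅
1(x) covers ∅
2(b) covers ∅
3(b) covers 2:b
4(x) covers 1:x
floor of heap: 0:y, 1:x, 2:b
completions by unplaced set U, small U first (add the entries for U minus each lowest piece of U):
  |U|=1: {0}:1  {3}:1  {4}:1
  |U|=2: {0,3}:2  {0,4}:2  {1,4}:1  {2,3}:1  {3,4}:2
  |U|=3: {0,1,4}:3  {0,2,3}:3  {0,3,4}:6  {1,3,4}:3  {2,3,4}:3
  start at 0(y): 6
  start at 1(x): 12
  start at 2(b): 12
sum over floor = 30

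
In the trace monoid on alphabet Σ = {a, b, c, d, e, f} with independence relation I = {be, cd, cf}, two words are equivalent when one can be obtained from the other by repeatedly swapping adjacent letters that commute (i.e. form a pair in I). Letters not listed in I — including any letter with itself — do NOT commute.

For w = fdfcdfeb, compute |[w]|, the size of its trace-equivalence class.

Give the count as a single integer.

12

0(f) covers ∅
1(d) covers 0:f
2(f) covers 1:d
3(c) covers ∅
4(d) covers 2:f
5(f) covers 4:d
6(e) covers 3:c, 5:f
7(b) covers 3:c, 5:f
floor of heap: 0:f, 3:c
completions by unplaced set U, small U first (add the entries for U minus each lowest piece of U):
  |U|=1: {6}:1  {7}:1
  |U|=2: {6,7}:2
  |U|=3: {3,6,7}:2  {5,6,7}:2
  |U|=4: {3,5,6,7}:4  {4,5,6,7}:2
  |U|=5: {2,4,5,6,7}:2  {3,4,5,6,7}:6
  |U|=6: {1,2,4,5,6,7}:2  {2,3,4,5,6,7}:8
  start at 0(f): 10
  start at 3(c): 2
sum over floor = 12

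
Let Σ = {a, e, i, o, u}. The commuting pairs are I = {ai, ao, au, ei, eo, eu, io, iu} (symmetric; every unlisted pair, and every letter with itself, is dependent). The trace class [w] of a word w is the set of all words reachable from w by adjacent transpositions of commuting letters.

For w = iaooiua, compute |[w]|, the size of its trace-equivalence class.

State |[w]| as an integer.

210

drop 0:i onto floor
drop 1:a onto floor
drop 2:o onto floor
drop 3:o onto {2:o}
drop 4:i onto {0:i}
drop 5:u onto {3:o}
drop 6:a onto {1:a}
ground layer = {0:i, 1:a, 2:o}
drop-orders for the pieces not yet dropped (sum over which currently-grounded one goes next):
  1 to go: {4} 1  {5} 1  {6} 1
  2 to go: {0,4} 1  {1,6} 1  {3,5} 1  {4,5} 2  {4,6} 2  {5,6} 2
  3 to go: {0,4,5} 3  {0,4,6} 3  {1,4,6} 3  {1,5,6} 3  {2,3,5} 1  {3,4,5} 3  {3,5,6} 3  {4,5,6} 6
  4 to go: {0,1,4,6} 6  {0,3,4,5} 6  {0,4,5,6} 12  {1,3,5,6} 6  {1,4,5,6} 12  {2,3,4,5} 4  {2,3,5,6} 4  {3,4,5,6} 12
  5 to go: {0,1,4,5,6} 30  {0,2,3,4,5} 10  {0,3,4,5,6} 30  {1,2,3,5,6} 10  {1,3,4,5,6} 30  {2,3,4,5,6} 20
  if 0:i drops first: 60 orders
  if 1:a drops first: 60 orders
  if 2:o drops first: 90 orders
heap linearizations: 210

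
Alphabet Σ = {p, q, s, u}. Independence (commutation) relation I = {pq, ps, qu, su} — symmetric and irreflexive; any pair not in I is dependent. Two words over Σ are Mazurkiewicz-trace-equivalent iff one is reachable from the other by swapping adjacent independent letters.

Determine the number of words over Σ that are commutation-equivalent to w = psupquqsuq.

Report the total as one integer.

252

0(p) covers ∅
1(s) covers ∅
2(u) covers 0:p
3(p) covers 2:u
4(q) covers 1:s
5(u) covers 3:p
6(q) covers 4:q
7(s) covers 6:q
8(u) covers 5:u
9(q) covers 7:s
floor of heap: 0:p, 1:s
completions by unplaced set U, small U first (add the entries for U minus each lowest piece of U):
  |U|=1: {8}:1  {9}:1
  |U|=2: {5,8}:1  {7,9}:1  {8,9}:2
  |U|=3: {3,5,8}:1  {5,8,9}:3  {6,7,9}:1  {7,8,9}:3
  |U|=4: {2,3,5,8}:1  {3,5,8,9}:4  {4,6,7,9}:1  {5,7,8,9}:6  {6,7,8,9}:4
  |U|=5: {0,2,3,5,8}:1  {1,4,6,7,9}:1  {2,3,5,8,9}:5  {3,5,7,8,9}:10  {4,6,7,8,9}:5  {5,6,7,8,9}:10
  |U|=6: {0,2,3,5,8,9}:6  {1,4,6,7,8,9}:6  {2,3,5,7,8,9}:15  {3,5,6,7,8,9}:20  {4,5,6,7,8,9}:15
  |U|=7: {0,2,3,5,7,8,9}:21  {1,4,5,6,7,8,9}:21  {2,3,5,6,7,8,9}:35  {3,4,5,6,7,8,9}:35
  |U|=8: {0,2,3,5,6,7,8,9}:56  {1,3,4,5,6,7,8,9}:56  {2,3,4,5,6,7,8,9}:70
  start at 0(p): 126
  start at 1(s): 126
sum over floor = 252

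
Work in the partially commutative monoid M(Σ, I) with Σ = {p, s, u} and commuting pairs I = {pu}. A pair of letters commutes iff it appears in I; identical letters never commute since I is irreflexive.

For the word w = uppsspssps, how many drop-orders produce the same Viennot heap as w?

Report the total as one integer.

3

drop 0:u onto floor
drop 1:p onto floor
drop 2:p onto {1:p}
drop 3:s onto {0:u, 2:p}
drop 4:s onto {3:s}
drop 5:p onto {4:s}
drop 6:s onto {5:p}
drop 7:s onto {6:s}
drop 8:p onto {7:s}
drop 9:s onto {8:p}
ground layer = {0:u, 1:p}
drop-orders for the pieces not yet dropped (sum over which currently-grounded one goes next):
  1 to go: {9} 1
  2 to go: {8,9} 1
  3 to go: {7,8,9} 1
  4 to go: {6,7,8,9} 1
  5 to go: {5,6,7,8,9} 1
  6 to go: {4,5,6,7,8,9} 1
  7 to go: {3,4,5,6,7,8,9} 1
  8 to go: {0,3,4,5,6,7,8,9} 1  {2,3,4,5,6,7,8,9} 1
  if 0:u drops first: 1 orders
  if 1:p drops first: 2 orders
heap linearizations: 3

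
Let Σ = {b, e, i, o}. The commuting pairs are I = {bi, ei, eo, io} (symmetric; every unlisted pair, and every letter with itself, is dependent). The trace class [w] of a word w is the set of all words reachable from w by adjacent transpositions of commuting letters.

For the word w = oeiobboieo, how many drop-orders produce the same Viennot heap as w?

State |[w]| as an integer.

405

piece 0:o — minimal
piece 1:e — minimal
piece 2:i — minimal
piece 3:o rests on {0:o}
piece 4:b rests on {1:e, 3:o}
piece 5:b rests on {4:b}
piece 6:o rests on {5:b}
piece 7:i rests on {2:i}
piece 8:e rests on {5:b}
piece 9:o rests on {6:o}
minimal pieces: {0:o, 1:e, 2:i}
ways to finish when only these pieces remain (= sum over removing one remaining piece with nothing left below it):
  1 left: {7}→1  {8}→1  {9}→1
  2 left: {2,7}→1  {6,9}→1  {7,8}→2  {7,9}→2  {8,9}→2
  3 left: {2,7,8}→3  {2,7,9}→3  {6,7,9}→3  {6,8,9}→3  {7,8,9}→6
  4 left: {2,6,7,9}→6  {2,7,8,9}→12  {5,6,8,9}→3  {6,7,8,9}→12
  5 left: {2,6,7,8,9}→30  {4,5,6,8,9}→3  {5,6,7,8,9}→15
  6 left: {1,4,5,6,8,9}→3  {2,5,6,7,8,9}→45  {3,4,5,6,8,9}→3  {4,5,6,7,8,9}→18
  7 left: {0,3,4,5,6,8,9}→3  {1,3,4,5,6,8,9}→6  {1,4,5,6,7,8,9}→21  {2,4,5,6,7,8,9}→63  {3,4,5,6,7,8,9}→21
  8 left: {0,1,3,4,5,6,8,9}→9  {0,3,4,5,6,7,8,9}→24  {1,2,4,5,6,7,8,9}→84  {1,3,4,5,6,7,8,9}→48  {2,3,4,5,6,7,8,9}→84
  placing 0:o first → 216 extensions
  placing 1:e first → 108 extensions
  placing 2:i first → 81 extensions
total linear extensions = 405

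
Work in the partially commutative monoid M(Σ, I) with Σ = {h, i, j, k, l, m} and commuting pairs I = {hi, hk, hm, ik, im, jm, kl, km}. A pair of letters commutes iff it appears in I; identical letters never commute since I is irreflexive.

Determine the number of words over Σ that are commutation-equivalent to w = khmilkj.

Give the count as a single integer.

piece 0:k — minimal
piece 1:h — minimal
piece 2:m — minimal
piece 3:i — minimal
piece 4:l rests on {1:h, 2:m, 3:i}
piece 5:k rests on {0:k}
piece 6:j rests on {4:l, 5:k}
minimal pieces: {0:k, 1:h, 2:m, 3:i}
ways to finish when only these pieces remain (= sum over removing one remaining piece with nothing left below it):
  1 left: {6}→1
  2 left: {4,6}→1  {5,6}→1
  3 left: {0,5,6}→1  {1,4,6}→1  {2,4,6}→1  {3,4,6}→1  {4,5,6}→2
  4 left: {0,4,5,6}→3  {1,2,4,6}→2  {1,3,4,6}→2  {1,4,5,6}→3  {2,3,4,6}→2  {2,4,5,6}→3  {3,4,5,6}→3
  5 left: {0,1,4,5,6}→6  {0,2,4,5,6}→6  {0,3,4,5,6}→6  {1,2,3,4,6}→6  {1,2,4,5,6}→8  {1,3,4,5,6}→8  {2,3,4,5,6}→8
  placing 0:k first → 30 extensions
  placing 1:h first → 20 extensions
  placing 2:m first → 20 extensions
  placing 3:i first → 20 extensions
total linear extensions = 90

90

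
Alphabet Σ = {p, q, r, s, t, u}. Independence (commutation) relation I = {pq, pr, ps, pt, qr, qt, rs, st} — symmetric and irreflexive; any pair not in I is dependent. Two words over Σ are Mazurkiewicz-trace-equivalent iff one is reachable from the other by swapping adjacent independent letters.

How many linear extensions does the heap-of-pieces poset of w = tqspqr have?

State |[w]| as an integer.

60

#0=t has no predecessor
#1=q has no predecessor
#2=s depends on [1:q]
#3=p has no predecessor
#4=q depends on [2:s]
#5=r depends on [0:t]
sources: [0:t, 1:q, 3:p]
N(rest) = Σ N(rest − s) over sources s of rest; N(one piece) = 1:
  size 1 → [3]=1  [4]=1  [5]=1
  size 2 → [0,5]=1  [2,4]=1  [3,4]=2  [3,5]=2  [4,5]=2
  size 3 → [0,3,5]=3  [0,4,5]=3  [1,2,4]=1  [2,3,4]=3  [2,4,5]=3  [3,4,5]=6
  size 4 → [0,2,4,5]=6  [0,3,4,5]=12  [1,2,3,4]=4  [1,2,4,5]=4  [2,3,4,5]=12
  first=0(t) contributes 20
  first=1(q) contributes 30
  first=3(p) contributes 10
|[w]| = 60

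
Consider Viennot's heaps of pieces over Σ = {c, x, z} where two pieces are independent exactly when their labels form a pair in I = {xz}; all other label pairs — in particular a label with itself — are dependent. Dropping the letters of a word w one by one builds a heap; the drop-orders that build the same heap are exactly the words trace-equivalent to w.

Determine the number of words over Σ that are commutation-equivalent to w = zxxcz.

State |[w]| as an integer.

0(z) covers ∅
1(x) covers ∅
2(x) covers 1:x
3(c) covers 0:z, 2:x
4(z) covers 3:c
floor of heap: 0:z, 1:x
completions by unplaced set U, small U first (add the entries for U minus each lowest piece of U):
  |U|=1: {4}:1
  |U|=2: {3,4}:1
  |U|=3: {0,3,4}:1  {2,3,4}:1
  start at 0(z): 1
  start at 1(x): 2
sum over floor = 3

3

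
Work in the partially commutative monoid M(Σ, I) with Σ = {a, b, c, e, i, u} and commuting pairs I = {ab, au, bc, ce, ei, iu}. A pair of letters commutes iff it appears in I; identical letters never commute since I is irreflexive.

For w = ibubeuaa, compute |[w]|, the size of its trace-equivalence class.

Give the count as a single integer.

drop 0:i onto floor
drop 1:b onto {0:i}
drop 2:u onto {1:b}
drop 3:b onto {2:u}
drop 4:e onto {3:b}
drop 5:u onto {4:e}
drop 6:a onto {4:e}
drop 7:a onto {6:a}
ground layer = {0:i}
drop-orders for the pieces not yet dropped (sum over which currently-grounded one goes next):
  1 to go: {5} 1  {7} 1
  2 to go: {5,7} 2  {6,7} 1
  3 to go: {5,6,7} 3
  4 to go: {4,5,6,7} 3
  5 to go: {3,4,5,6,7} 3
  6 to go: {2,3,4,5,6,7} 3
  if 0:i drops first: 3 orders

3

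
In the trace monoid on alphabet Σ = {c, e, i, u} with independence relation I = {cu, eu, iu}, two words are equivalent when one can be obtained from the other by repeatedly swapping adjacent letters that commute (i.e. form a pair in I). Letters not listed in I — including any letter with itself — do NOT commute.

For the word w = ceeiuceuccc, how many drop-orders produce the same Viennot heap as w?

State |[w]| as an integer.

drop 0:c onto floor
drop 1:e onto {0:c}
drop 2:e onto {1:e}
drop 3:i onto {2:e}
drop 4:u onto floor
drop 5:c onto {3:i}
drop 6:e onto {5:c}
drop 7:u onto {4:u}
drop 8:c onto {6:e}
drop 9:c onto {8:c}
drop 10:c onto {9:c}
ground layer = {0:c, 4:u}
drop-orders for the pieces not yet dropped (sum over which currently-grounded one goes next):
  1 to go: {7} 1  {10} 1
  2 to go: {4,7} 1  {7,10} 2  {9,10} 1
  3 to go: {4,7,10} 3  {7,9,10} 3  {8,9,10} 1
  4 to go: {4,7,9,10} 6  {6,8,9,10} 1  {7,8,9,10} 4
  5 to go: {4,7,8,9,10} 10  {5,6,8,9,10} 1  {6,7,8,9,10} 5
  6 to go: {3,5,6,8,9,10} 1  {4,6,7,8,9,10} 15  {5,6,7,8,9,10} 6
  7 to go: {2,3,5,6,8,9,10} 1  {3,5,6,7,8,9,10} 7  {4,5,6,7,8,9,10} 21
  8 to go: {1,2,3,5,6,8,9,10} 1  {2,3,5,6,7,8,9,10} 8  {3,4,5,6,7,8,9,10} 28
  9 to go: {0,1,2,3,5,6,8,9,10} 1  {1,2,3,5,6,7,8,9,10} 9  {2,3,4,5,6,7,8,9,10} 36
  if 0:c drops first: 45 orders
  if 4:u drops first: 10 orders
heap linearizations: 55

55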